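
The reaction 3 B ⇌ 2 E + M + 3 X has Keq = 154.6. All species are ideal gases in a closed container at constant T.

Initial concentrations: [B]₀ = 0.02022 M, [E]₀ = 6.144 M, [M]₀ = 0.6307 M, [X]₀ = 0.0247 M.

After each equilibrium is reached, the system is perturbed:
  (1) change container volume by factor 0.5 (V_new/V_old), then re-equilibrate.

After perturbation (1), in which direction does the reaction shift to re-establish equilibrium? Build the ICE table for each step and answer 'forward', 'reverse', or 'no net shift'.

Q₀ = 43.4 vs Keq = 154.6 ⇒ Q<K, forward
Step 1:
                   B          E          M          X
  I          0.02022      6.144     0.6307     0.0247
  C        -0.004533   0.003022   0.001511   0.004533
  E          0.01569      6.147     0.6322    0.02923
  solve Keq expr → x = 0.001511; check Q = 154.6
Then change container volume by factor 0.5 (V_new/V_old).
Step 2:
                   B          E          M          X
  I          0.03137      12.29      1.264    0.05847
  C          0.01509   -0.01006   -0.00503   -0.01509
  E          0.04646      12.28      1.259    0.04338
  solve Keq expr → x = -0.00503; check Q = 154.6

Direction: reverse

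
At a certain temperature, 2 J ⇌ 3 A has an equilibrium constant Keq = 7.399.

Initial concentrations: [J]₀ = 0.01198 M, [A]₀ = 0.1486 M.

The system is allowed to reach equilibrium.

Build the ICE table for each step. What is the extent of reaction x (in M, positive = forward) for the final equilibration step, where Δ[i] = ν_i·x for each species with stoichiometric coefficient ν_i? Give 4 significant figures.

Q₀ = 22.86 vs Keq = 7.399 ⇒ Q>K, reverse
Step 1:
                    J           A
  I           0.01198      0.1486
  C          0.006914    -0.01037
  E           0.01889      0.1382
  solve Keq expr → x = -0.003457; check Q = 7.399

x = -0.003457 M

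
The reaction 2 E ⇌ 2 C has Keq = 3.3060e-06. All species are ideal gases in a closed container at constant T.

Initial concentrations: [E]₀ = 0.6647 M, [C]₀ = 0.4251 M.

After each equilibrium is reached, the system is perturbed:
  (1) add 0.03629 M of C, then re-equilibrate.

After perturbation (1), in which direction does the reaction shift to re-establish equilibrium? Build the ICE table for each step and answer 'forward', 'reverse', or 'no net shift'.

Direction: reverse

Q₀ = 0.409 vs Keq = 3.3060e-06 ⇒ Q>K, reverse
Step 1:
                   E          C
  Initial     0.6647     0.4251
  Change      0.4231    -0.4231
  Equil        1.088   0.001978
  solve Keq expr → x = -0.2116; check Q = 3.3060e-06
Then add 0.03629 M of C.
Step 2:
                   E          C
  Initial      1.088    0.03827
  Change     0.03622   -0.03622
  Equil        1.124   0.002044
  solve Keq expr → x = -0.01811; check Q = 3.3060e-06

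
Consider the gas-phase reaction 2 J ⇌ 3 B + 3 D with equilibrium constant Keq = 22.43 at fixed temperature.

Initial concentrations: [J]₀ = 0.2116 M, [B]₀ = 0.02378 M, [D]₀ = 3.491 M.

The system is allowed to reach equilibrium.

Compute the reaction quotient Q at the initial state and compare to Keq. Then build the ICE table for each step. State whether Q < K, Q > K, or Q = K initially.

Q₀ = 0.01278 vs Keq = 22.43 ⇒ Q<K, forward
Step 1:
                  J         B         D
  Initial    0.2116   0.02378     3.491
  Change    -0.1022    0.1533    0.1533
  Equil      0.1094     0.177     3.644
  solve Keq expr → x = 0.05109; check Q = 22.43

Q₀ = 0.01278; Q < K (proceeds forward)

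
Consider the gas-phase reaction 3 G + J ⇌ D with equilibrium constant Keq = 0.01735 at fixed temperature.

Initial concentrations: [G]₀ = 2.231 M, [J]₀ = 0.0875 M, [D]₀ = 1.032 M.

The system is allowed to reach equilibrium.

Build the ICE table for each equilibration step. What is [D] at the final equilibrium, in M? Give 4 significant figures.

[D]_eq = 0.5312 M

Q₀ = 1.062 vs Keq = 0.01735 ⇒ Q>K, reverse
Step 1:
                    G           J           D
  Initial       2.231      0.0875       1.032
  Change        1.502      0.5008     -0.5008
  Equil         3.733      0.5883      0.5312
  solve Keq expr → x = -0.5008; check Q = 0.01735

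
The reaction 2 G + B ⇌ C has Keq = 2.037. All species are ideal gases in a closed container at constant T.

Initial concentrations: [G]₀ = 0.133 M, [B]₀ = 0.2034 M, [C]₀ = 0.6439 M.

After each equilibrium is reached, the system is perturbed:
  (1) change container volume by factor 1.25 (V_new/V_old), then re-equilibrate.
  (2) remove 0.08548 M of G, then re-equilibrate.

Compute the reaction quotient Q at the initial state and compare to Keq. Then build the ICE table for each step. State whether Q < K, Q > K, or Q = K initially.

Q₀ = 179 vs Keq = 2.037 ⇒ Q>K, reverse
Step 1:
                   G          B          C
  init         0.133     0.2034     0.6439
  Δ           0.5113     0.2557    -0.2557
  eq          0.6443     0.4591     0.3882
  solve Keq expr → x = -0.2557; check Q = 2.037
Then change container volume by factor 1.25 (V_new/V_old).
Step 2:
                   G          B          C
  init        0.5155     0.3673     0.3106
  Δ          0.06707    0.03354   -0.03354
  eq          0.5825     0.4008     0.2771
  solve Keq expr → x = -0.03354; check Q = 2.037
Then remove 0.08548 M of G.
Step 3:
                   G          B          C
  init        0.4971     0.4008     0.2771
  Δ          0.04569    0.02285   -0.02285
  eq          0.5428     0.4236     0.2542
  solve Keq expr → x = -0.02285; check Q = 2.037

Q₀ = 179; Q > K (proceeds reverse)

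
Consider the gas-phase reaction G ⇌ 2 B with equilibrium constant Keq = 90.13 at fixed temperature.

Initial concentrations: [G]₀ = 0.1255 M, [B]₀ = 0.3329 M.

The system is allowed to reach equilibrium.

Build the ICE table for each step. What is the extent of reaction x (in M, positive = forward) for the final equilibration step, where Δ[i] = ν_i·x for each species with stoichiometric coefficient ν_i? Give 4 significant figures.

Q₀ = 0.883 vs Keq = 90.13 ⇒ Q<K, forward
Step 1:
                    G           B
  I            0.1255      0.3329
  C           -0.1218      0.2436
  E          0.003688      0.5765
  solve Keq expr → x = 0.1218; check Q = 90.13

x = 0.1218 M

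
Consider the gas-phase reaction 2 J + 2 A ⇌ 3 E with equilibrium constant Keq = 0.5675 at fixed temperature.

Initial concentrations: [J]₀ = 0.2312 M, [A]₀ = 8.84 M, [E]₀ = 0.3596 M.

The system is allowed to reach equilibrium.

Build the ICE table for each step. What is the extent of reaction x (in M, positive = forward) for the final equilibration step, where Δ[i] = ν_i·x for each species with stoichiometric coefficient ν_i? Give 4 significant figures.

Q₀ = 0.01113 vs Keq = 0.5675 ⇒ Q<K, forward
Step 1:
                  J         A         E
  I          0.2312      8.84    0.3596
  C         -0.1602   -0.1602    0.2402
  E         0.07105      8.68    0.5998
  solve Keq expr → x = 0.08008; check Q = 0.5675

x = 0.08008 M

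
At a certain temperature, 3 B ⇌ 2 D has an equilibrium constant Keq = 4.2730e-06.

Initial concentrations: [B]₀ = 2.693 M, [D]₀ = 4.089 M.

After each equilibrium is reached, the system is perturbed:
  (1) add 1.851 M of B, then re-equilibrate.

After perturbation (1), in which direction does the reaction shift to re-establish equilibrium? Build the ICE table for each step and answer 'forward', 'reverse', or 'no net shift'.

Direction: forward

Q₀ = 0.8561 vs Keq = 4.2730e-06 ⇒ Q>K, reverse
Step 1:
                  B         D
  init        2.693     4.089
  Δ           6.053    -4.036
  eq          8.746   0.05347
  solve Keq expr → x = -2.018; check Q = 4.2730e-06
Then add 1.851 M of B.
Step 2:
                  B         D
  init         10.6   0.05347
  Δ        -0.02636   0.01758
  eq          10.57   0.07105
  solve Keq expr → x = 0.008788; check Q = 4.2730e-06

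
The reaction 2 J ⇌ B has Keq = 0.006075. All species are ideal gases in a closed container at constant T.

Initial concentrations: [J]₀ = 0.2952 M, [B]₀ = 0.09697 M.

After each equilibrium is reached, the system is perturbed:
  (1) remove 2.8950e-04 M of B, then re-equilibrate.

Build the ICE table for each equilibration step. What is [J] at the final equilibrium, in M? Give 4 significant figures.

[J]_eq = 0.4857 M

Q₀ = 1.113 vs Keq = 0.006075 ⇒ Q>K, reverse
Step 1:
                  J         B
  Initial    0.2952   0.09697
  Change     0.1911  -0.09553
  Equil      0.4863  0.001436
  solve Keq expr → x = -0.09553; check Q = 0.006075
Then remove 2.8950e-04 M of B.
Step 2:
                  J         B
  Initial    0.4863  0.001147
  Change  -5.7224e-04 2.8612e-04
  Equil      0.4857  0.001433
  solve Keq expr → x = 2.8612e-04; check Q = 0.006075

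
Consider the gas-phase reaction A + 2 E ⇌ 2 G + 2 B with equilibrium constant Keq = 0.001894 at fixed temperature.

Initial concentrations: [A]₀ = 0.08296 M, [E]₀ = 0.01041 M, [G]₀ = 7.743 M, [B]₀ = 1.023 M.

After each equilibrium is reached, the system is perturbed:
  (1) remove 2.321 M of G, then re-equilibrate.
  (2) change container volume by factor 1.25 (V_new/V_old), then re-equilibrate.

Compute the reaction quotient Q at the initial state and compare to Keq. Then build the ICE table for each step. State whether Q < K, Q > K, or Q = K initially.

Q₀ = 6.9791e+06 vs Keq = 0.001894 ⇒ Q>K, reverse
Step 1:
                  A         E         G         B
  Initial   0.08296   0.01041     7.743     1.023
  Change     0.5089     1.018    -1.018    -1.018
  Equil      0.5919     1.028     6.725   0.00512
  solve Keq expr → x = -0.5089; check Q = 0.001894
Then remove 2.321 M of G.
Step 2:
                  A         E         G         B
  Initial    0.5919     1.028     4.404   0.00512
  Change  -0.001332 -0.002664  0.002664  0.002664
  Equil      0.5906     1.026     4.407  0.007784
  solve Keq expr → x = 0.001332; check Q = 0.001894
Then change container volume by factor 1.25 (V_new/V_old).
Step 3:
                  A         E         G         B
  Initial    0.4725    0.8205     3.525  0.006227
  Change  -3.6238e-04 -7.2476e-04 7.2476e-04 7.2476e-04
  Equil      0.4721    0.8198     3.526  0.006952
  solve Keq expr → x = 3.6238e-04; check Q = 0.001894

Q₀ = 6.9791e+06; Q > K (proceeds reverse)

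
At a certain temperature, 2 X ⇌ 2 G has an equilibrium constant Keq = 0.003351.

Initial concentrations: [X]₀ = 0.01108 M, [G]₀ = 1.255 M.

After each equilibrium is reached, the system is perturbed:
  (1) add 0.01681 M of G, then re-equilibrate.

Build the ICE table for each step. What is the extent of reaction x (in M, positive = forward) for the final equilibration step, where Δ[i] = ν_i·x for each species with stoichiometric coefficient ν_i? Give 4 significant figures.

Q₀ = 1.2829e+04 vs Keq = 0.003351 ⇒ Q>K, reverse
Step 1:
                    X           G
  init        0.01108       1.255
  Δ             1.186      -1.186
  eq            1.197     0.06928
  solve Keq expr → x = -0.5929; check Q = 0.003351
Then add 0.01681 M of G.
Step 2:
                    X           G
  init          1.197     0.08609
  Δ           0.01589    -0.01589
  eq            1.213      0.0702
  solve Keq expr → x = -0.007945; check Q = 0.003351

x = -0.007945 M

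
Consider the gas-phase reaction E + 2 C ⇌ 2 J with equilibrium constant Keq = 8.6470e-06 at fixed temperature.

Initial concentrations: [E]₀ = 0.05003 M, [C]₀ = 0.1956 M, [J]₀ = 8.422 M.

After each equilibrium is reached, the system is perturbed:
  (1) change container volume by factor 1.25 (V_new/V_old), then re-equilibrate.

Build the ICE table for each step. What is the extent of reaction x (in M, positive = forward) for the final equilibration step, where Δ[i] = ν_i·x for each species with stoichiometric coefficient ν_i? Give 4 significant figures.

x = -0.002171 M

Q₀ = 3.7056e+04 vs Keq = 8.6470e-06 ⇒ Q>K, reverse
Step 1:
                    E           C           J
  I           0.05003      0.1956       8.422
  C             4.185        8.37       -8.37
  E             4.235       8.566     0.05184
  solve Keq expr → x = -4.185; check Q = 8.6470e-06
Then change container volume by factor 1.25 (V_new/V_old).
Step 2:
                    E           C           J
  I             3.388       6.853     0.04147
  C          0.002171    0.004343   -0.004343
  E              3.39       6.857     0.03713
  solve Keq expr → x = -0.002171; check Q = 8.6470e-06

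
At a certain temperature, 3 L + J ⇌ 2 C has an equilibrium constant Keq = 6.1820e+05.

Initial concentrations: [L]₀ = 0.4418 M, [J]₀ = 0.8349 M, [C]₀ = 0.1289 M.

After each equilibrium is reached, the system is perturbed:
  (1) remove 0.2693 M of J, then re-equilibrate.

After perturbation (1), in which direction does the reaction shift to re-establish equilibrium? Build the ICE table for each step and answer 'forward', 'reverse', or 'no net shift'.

Q₀ = 0.2308 vs Keq = 6.1820e+05 ⇒ Q<K, forward
Step 1:
                    L           J           C
  init         0.4418      0.8349      0.1289
  Δ           -0.4344     -0.1448      0.2896
  eq         0.007432      0.6901      0.4185
  solve Keq expr → x = 0.1448; check Q = 6.1820e+05
Then remove 0.2693 M of J.
Step 2:
                    L           J           C
  init       0.007432      0.4208      0.4185
  Δ          0.001317  4.3899e-04 -8.7797e-04
  eq         0.008749      0.4212      0.4176
  solve Keq expr → x = -4.3899e-04; check Q = 6.1820e+05

Direction: reverse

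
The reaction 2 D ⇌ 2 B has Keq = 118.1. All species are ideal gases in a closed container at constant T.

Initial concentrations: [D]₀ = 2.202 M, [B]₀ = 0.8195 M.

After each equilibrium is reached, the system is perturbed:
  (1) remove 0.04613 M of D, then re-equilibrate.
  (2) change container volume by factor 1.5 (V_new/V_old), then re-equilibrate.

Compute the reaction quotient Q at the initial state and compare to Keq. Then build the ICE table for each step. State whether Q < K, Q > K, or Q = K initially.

Q₀ = 0.1385; Q < K (proceeds forward)

Q₀ = 0.1385 vs Keq = 118.1 ⇒ Q<K, forward
Step 1:
                    D           B
  Initial       2.202      0.8195
  Change       -1.947       1.947
  Equil        0.2546       2.767
  solve Keq expr → x = 0.9737; check Q = 118.1
Then remove 0.04613 M of D.
Step 2:
                    D           B
  Initial      0.2085       2.767
  Change      0.04224    -0.04224
  Equil        0.2507       2.725
  solve Keq expr → x = -0.02112; check Q = 118.1
Then change container volume by factor 1.5 (V_new/V_old).
Step 3:
                    D           B
  Initial      0.1671       1.816
  Change            0           0
  Equil        0.1671       1.816
  solve Keq expr → x = 0; check Q = 118.1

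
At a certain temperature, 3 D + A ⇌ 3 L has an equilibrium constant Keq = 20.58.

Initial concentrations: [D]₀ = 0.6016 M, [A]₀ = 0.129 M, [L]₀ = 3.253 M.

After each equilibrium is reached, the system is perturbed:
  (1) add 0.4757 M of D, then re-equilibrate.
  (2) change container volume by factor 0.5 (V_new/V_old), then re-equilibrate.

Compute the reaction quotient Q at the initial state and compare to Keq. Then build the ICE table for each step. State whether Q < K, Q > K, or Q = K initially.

Q₀ = 1226; Q > K (proceeds reverse)

Q₀ = 1226 vs Keq = 20.58 ⇒ Q>K, reverse
Step 1:
                   D          A          L
  Initial     0.6016      0.129      3.253
  Change      0.7027     0.2342    -0.7027
  Equil        1.304     0.3632       2.55
  solve Keq expr → x = -0.2342; check Q = 20.58
Then add 0.4757 M of D.
Step 2:
                   D          A          L
  Initial       1.78     0.3632       2.55
  Change     -0.2352   -0.07839     0.2352
  Equil        1.545     0.2848      2.785
  solve Keq expr → x = 0.07839; check Q = 20.58
Then change container volume by factor 0.5 (V_new/V_old).
Step 3:
                   D          A          L
  Initial       3.09     0.5697      5.571
  Change     -0.3158    -0.1053     0.3158
  Equil        2.774     0.4644      5.887
  solve Keq expr → x = 0.1053; check Q = 20.58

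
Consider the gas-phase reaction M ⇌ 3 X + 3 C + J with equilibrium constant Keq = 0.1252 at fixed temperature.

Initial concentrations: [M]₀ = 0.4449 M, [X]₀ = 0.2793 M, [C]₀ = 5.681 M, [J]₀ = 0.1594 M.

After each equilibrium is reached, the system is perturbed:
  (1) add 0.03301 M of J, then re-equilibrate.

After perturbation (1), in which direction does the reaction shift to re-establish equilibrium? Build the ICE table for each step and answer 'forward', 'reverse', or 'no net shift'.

Q₀ = 1.431 vs Keq = 0.1252 ⇒ Q>K, reverse
Step 1:
                  M         X         C         J
  init       0.4449    0.2793     5.681    0.1594
  Δ         0.04439   -0.1332   -0.1332  -0.04439
  eq         0.4893    0.1461     5.548     0.115
  solve Keq expr → x = -0.04439; check Q = 0.1252
Then add 0.03301 M of J.
Step 2:
                  M         X         C         J
  init       0.4893    0.1461     5.548     0.148
  Δ        0.003394  -0.01018  -0.01018 -0.003394
  eq         0.4927    0.1359     5.538    0.1446
  solve Keq expr → x = -0.003394; check Q = 0.1252

Direction: reverse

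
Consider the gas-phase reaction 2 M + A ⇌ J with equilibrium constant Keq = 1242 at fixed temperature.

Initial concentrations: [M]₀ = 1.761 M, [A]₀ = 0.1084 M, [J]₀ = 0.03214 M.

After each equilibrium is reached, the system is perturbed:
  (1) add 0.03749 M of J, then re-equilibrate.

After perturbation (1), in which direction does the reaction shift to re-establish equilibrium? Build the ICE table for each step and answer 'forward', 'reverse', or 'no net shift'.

Direction: reverse

Q₀ = 0.09561 vs Keq = 1242 ⇒ Q<K, forward
Step 1:
                    M           A           J
  init          1.761      0.1084     0.03214
  Δ           -0.2167     -0.1084      0.1084
  eq            1.544  4.7432e-05      0.1405
  solve Keq expr → x = 0.1084; check Q = 1242
Then add 0.03749 M of J.
Step 2:
                    M           A           J
  init          1.544  4.7432e-05       0.178
  Δ        2.5302e-05  1.2651e-05 -1.2651e-05
  eq            1.544  6.0083e-05       0.178
  solve Keq expr → x = -1.2651e-05; check Q = 1242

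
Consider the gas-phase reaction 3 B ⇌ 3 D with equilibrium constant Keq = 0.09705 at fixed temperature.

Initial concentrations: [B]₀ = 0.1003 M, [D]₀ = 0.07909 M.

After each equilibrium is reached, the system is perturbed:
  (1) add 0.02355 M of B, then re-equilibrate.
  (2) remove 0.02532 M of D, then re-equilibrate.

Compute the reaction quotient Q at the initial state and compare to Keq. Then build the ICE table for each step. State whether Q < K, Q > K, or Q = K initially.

Q₀ = 0.4903; Q > K (proceeds reverse)

Q₀ = 0.4903 vs Keq = 0.09705 ⇒ Q>K, reverse
Step 1:
                   B          D
  Initial     0.1003    0.07909
  Change     0.02261   -0.02261
  Equil       0.1229    0.05648
  solve Keq expr → x = -0.007536; check Q = 0.09705
Then add 0.02355 M of B.
Step 2:
                   B          D
  Initial     0.1465    0.05648
  Change   -0.007415   0.007415
  Equil        0.139     0.0639
  solve Keq expr → x = 0.002472; check Q = 0.09705
Then remove 0.02532 M of D.
Step 3:
                   B          D
  Initial      0.139    0.03858
  Change    -0.01735    0.01735
  Equil       0.1217    0.05592
  solve Keq expr → x = 0.005783; check Q = 0.09705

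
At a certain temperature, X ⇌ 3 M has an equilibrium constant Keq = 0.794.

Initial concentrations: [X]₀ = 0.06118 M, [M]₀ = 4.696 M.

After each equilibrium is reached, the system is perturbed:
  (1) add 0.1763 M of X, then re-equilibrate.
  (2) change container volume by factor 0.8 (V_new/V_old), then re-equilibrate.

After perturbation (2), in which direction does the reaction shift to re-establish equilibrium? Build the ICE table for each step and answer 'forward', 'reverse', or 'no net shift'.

Q₀ = 1693 vs Keq = 0.794 ⇒ Q>K, reverse
Step 1:
                  X         M
  Initial   0.06118     4.696
  Change      1.229    -3.688
  Equil        1.29     1.008
  solve Keq expr → x = -1.229; check Q = 0.794
Then add 0.1763 M of X.
Step 2:
                  X         M
  Initial     1.467     1.008
  Change   -0.01357   0.04071
  Equil       1.453     1.049
  solve Keq expr → x = 0.01357; check Q = 0.794
Then change container volume by factor 0.8 (V_new/V_old).
Step 3:
                  X         M
  Initial     1.816     1.311
  Change    0.05654   -0.1696
  Equil       1.873     1.141
  solve Keq expr → x = -0.05654; check Q = 0.794

Direction: reverse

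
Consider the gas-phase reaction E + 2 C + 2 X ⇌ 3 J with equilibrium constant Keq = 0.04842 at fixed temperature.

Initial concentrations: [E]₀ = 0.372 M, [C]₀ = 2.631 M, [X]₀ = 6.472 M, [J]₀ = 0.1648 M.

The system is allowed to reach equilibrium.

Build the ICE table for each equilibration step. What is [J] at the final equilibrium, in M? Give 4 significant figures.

[J]_eq = 0.9469 M

Q₀ = 4.1496e-05 vs Keq = 0.04842 ⇒ Q<K, forward
Step 1:
                    E           C           X           J
  I             0.372       2.631       6.472      0.1648
  C           -0.2607     -0.5214     -0.5214      0.7821
  E            0.1113        2.11       5.951      0.9469
  solve Keq expr → x = 0.2607; check Q = 0.04842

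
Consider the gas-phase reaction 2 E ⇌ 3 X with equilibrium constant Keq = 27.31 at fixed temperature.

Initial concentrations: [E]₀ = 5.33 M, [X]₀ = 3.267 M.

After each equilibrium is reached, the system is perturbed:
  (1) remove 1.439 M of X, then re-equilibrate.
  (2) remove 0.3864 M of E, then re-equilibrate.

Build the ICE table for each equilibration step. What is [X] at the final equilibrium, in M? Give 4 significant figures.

[X]_eq = 5.52 M

Q₀ = 1.227 vs Keq = 27.31 ⇒ Q<K, forward
Step 1:
                   E          X
  I             5.33      3.267
  C           -2.157      3.236
  E            3.173      6.503
  solve Keq expr → x = 1.079; check Q = 27.31
Then remove 1.439 M of X.
Step 2:
                   E          X
  I            3.173      5.064
  C          -0.4954     0.7432
  E            2.678      5.807
  solve Keq expr → x = 0.2477; check Q = 27.31
Then remove 0.3864 M of E.
Step 3:
                   E          X
  I            2.291      5.807
  C           0.1909    -0.2863
  E            2.482       5.52
  solve Keq expr → x = -0.09543; check Q = 27.31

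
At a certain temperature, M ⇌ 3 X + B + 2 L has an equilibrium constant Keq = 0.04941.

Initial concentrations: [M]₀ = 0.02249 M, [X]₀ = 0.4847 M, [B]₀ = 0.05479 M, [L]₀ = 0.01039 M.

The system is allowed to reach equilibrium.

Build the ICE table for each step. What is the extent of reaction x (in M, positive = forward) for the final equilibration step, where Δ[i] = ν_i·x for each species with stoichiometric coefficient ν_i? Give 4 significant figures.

x = 0.02174 M

Q₀ = 2.9948e-05 vs Keq = 0.04941 ⇒ Q<K, forward
Step 1:
                    M           X           B           L
  init        0.02249      0.4847     0.05479     0.01039
  Δ          -0.02174     0.06523     0.02174     0.04348
  eq       7.4768e-04      0.5499     0.07653     0.05387
  solve Keq expr → x = 0.02174; check Q = 0.04941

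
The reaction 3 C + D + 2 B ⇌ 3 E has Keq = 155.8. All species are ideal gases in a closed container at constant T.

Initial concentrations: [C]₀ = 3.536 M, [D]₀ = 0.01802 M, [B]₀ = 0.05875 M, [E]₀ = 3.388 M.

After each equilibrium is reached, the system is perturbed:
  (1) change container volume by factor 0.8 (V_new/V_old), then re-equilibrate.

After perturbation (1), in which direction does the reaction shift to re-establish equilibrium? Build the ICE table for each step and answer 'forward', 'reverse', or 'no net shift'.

Direction: forward

Q₀ = 1.4142e+04 vs Keq = 155.8 ⇒ Q>K, reverse
Step 1:
                  C         D         B         E
  Initial     3.536   0.01802   0.05875     3.388
  Change     0.2199   0.07331    0.1466   -0.2199
  Equil       3.756   0.09133    0.2054     3.168
  solve Keq expr → x = -0.07331; check Q = 155.8
Then change container volume by factor 0.8 (V_new/V_old).
Step 2:
                  C         D         B         E
  Initial     4.695    0.1142    0.2567      3.96
  Change   -0.06487  -0.02162  -0.04325   0.06487
  Equil        4.63   0.09254    0.2135     4.025
  solve Keq expr → x = 0.02162; check Q = 155.8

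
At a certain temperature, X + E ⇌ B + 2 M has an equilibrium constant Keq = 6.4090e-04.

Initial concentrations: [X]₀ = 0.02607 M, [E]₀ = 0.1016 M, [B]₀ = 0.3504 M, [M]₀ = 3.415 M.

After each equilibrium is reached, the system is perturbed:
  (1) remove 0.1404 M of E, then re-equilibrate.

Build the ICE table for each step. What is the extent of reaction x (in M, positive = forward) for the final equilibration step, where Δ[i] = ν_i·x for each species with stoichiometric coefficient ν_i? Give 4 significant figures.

Q₀ = 1543 vs Keq = 6.4090e-04 ⇒ Q>K, reverse
Step 1:
                  X         E         B         M
  I         0.02607    0.1016    0.3504     3.415
  C          0.3504    0.3504   -0.3504   -0.7008
  E          0.3765     0.452 1.4802e-05     2.714
  solve Keq expr → x = -0.3504; check Q = 6.4090e-04
Then remove 0.1404 M of E.
Step 2:
                  X         E         B         M
  I          0.3765    0.3116 1.4802e-05     2.714
  C       4.5977e-06 4.5977e-06 -4.5977e-06 -9.1955e-06
  E          0.3765    0.3116 1.0205e-05     2.714
  solve Keq expr → x = -4.5977e-06; check Q = 6.4090e-04

x = -4.5977e-06 M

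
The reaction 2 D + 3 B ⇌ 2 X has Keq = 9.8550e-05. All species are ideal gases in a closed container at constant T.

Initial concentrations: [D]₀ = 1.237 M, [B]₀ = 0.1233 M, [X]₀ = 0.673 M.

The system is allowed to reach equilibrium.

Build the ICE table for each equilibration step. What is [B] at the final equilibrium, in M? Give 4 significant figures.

Q₀ = 157.9 vs Keq = 9.8550e-05 ⇒ Q>K, reverse
Step 1:
                  D         B         X
  Initial     1.237    0.1233     0.673
  Change     0.6514     0.977   -0.6514
  Equil       1.888       1.1   0.02164
  solve Keq expr → x = -0.3257; check Q = 9.8550e-05

[B]_eq = 1.1 M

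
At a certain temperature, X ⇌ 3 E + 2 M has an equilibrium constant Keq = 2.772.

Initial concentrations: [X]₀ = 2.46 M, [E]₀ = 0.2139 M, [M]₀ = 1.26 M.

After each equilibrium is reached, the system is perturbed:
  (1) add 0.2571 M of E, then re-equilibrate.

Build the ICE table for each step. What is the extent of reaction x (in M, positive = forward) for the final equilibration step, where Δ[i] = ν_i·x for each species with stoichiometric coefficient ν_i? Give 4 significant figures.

Q₀ = 0.006316 vs Keq = 2.772 ⇒ Q<K, forward
Step 1:
                    X           E           M
  I              2.46      0.2139        1.26
  C           -0.3215      0.9646      0.6431
  E             2.138       1.178       1.903
  solve Keq expr → x = 0.3215; check Q = 2.772
Then add 0.2571 M of E.
Step 2:
                    X           E           M
  I             2.138       1.436       1.903
  C           0.06325     -0.1898     -0.1265
  E             2.202       1.246       1.777
  solve Keq expr → x = -0.06325; check Q = 2.772

x = -0.06325 M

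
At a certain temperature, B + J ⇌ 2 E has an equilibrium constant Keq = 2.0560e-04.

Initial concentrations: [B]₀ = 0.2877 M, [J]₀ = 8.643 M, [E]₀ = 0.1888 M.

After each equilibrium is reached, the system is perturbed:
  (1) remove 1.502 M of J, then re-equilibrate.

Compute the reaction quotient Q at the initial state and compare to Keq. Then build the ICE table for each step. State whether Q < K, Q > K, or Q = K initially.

Q₀ = 0.01434; Q > K (proceeds reverse)

Q₀ = 0.01434 vs Keq = 2.0560e-04 ⇒ Q>K, reverse
Step 1:
                  B         J         E
  init       0.2877     8.643    0.1888
  Δ         0.08153   0.08153   -0.1631
  eq         0.3692     8.725   0.02574
  solve Keq expr → x = -0.08153; check Q = 2.0560e-04
Then remove 1.502 M of J.
Step 2:
                  B         J         E
  init       0.3692     7.223   0.02574
  Δ        0.001141  0.001141 -0.002282
  eq         0.3704     7.224   0.02345
  solve Keq expr → x = -0.001141; check Q = 2.0560e-04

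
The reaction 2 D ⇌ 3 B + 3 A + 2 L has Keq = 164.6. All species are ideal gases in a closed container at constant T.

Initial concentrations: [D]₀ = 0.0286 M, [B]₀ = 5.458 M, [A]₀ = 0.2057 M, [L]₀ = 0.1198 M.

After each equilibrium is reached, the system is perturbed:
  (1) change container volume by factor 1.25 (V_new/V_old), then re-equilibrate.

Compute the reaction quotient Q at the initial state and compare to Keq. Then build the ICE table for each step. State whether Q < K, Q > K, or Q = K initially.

Q₀ = 24.83 vs Keq = 164.6 ⇒ Q<K, forward
Step 1:
                   D          B          A          L
  I           0.0286      5.458     0.2057     0.1198
  C         -0.01413    0.02119    0.02119    0.01413
  E          0.01447      5.479     0.2269     0.1339
  solve Keq expr → x = 0.007065; check Q = 164.6
Then change container volume by factor 1.25 (V_new/V_old).
Step 2:
                   D          B          A          L
  I          0.01158      4.383     0.1815     0.1071
  C        -0.004971   0.007457   0.007457   0.004971
  E         0.006605      4.391      0.189     0.1121
  solve Keq expr → x = 0.002486; check Q = 164.6

Q₀ = 24.83; Q < K (proceeds forward)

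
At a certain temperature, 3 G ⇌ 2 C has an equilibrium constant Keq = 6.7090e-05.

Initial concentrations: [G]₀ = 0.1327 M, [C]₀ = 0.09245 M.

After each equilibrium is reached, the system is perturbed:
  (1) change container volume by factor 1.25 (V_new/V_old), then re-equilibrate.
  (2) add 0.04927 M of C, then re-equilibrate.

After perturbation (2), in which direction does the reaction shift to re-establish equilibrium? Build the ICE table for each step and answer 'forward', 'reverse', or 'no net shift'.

Direction: reverse

Q₀ = 3.658 vs Keq = 6.7090e-05 ⇒ Q>K, reverse
Step 1:
                  G         C
  Initial    0.1327   0.09245
  Change      0.137   -0.0913
  Equil      0.2697  0.001147
  solve Keq expr → x = -0.04565; check Q = 6.7090e-05
Then change container volume by factor 1.25 (V_new/V_old).
Step 2:
                  G         C
  Initial    0.2157 9.1755e-04
  Change  1.4407e-04 -9.6046e-05
  Equil      0.2159 8.2151e-04
  solve Keq expr → x = -4.8023e-05; check Q = 6.7090e-05
Then add 0.04927 M of C.
Step 3:
                  G         C
  Initial    0.2159   0.05009
  Change    0.07323  -0.04882
  Equil      0.2891  0.001273
  solve Keq expr → x = -0.02441; check Q = 6.7090e-05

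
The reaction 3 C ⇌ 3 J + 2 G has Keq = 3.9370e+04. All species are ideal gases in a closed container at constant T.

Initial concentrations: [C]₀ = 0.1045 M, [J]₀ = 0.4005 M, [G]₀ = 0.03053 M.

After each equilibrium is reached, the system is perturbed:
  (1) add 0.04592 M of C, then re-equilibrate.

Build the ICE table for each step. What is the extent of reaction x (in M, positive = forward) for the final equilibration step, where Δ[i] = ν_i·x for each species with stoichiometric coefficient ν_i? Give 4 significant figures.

Q₀ = 0.05247 vs Keq = 3.9370e+04 ⇒ Q<K, forward
Step 1:
                  C         J         G
  I          0.1045    0.4005   0.03053
  C         -0.1014    0.1014   0.06757
  E        0.003138    0.5019    0.0981
  solve Keq expr → x = 0.03379; check Q = 3.9370e+04
Then add 0.04592 M of C.
Step 2:
                  C         J         G
  I         0.04906    0.5019    0.0981
  C        -0.04497   0.04497   0.02998
  E        0.004084    0.5468    0.1281
  solve Keq expr → x = 0.01499; check Q = 3.9370e+04

x = 0.01499 M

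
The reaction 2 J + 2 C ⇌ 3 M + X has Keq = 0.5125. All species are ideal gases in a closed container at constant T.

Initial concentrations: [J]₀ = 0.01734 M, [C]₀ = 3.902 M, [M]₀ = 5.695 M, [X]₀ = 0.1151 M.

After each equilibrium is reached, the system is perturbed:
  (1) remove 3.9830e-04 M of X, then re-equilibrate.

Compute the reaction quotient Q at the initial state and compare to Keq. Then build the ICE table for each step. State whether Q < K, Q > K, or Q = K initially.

Q₀ = 4644; Q > K (proceeds reverse)

Q₀ = 4644 vs Keq = 0.5125 ⇒ Q>K, reverse
Step 1:
                   J          C          M          X
  init       0.01734      3.902      5.695     0.1151
  Δ           0.2236     0.2236    -0.3354    -0.1118
  eq           0.241      4.126       5.36    0.00329
  solve Keq expr → x = -0.1118; check Q = 0.5125
Then remove 3.9830e-04 M of X.
Step 2:
                   J          C          M          X
  init         0.241      4.126       5.36   0.002892
  Δ       -7.4926e-04 -7.4926e-04   0.001124 3.7463e-04
  eq          0.2402      4.125      5.361   0.003266
  solve Keq expr → x = 3.7463e-04; check Q = 0.5125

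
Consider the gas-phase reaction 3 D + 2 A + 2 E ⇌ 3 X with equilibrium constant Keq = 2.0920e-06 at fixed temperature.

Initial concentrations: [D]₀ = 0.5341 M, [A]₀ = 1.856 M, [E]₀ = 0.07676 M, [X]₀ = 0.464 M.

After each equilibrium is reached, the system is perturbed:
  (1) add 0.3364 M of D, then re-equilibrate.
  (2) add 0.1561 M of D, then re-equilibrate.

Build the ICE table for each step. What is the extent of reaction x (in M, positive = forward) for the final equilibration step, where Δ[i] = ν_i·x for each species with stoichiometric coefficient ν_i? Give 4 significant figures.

x = 5.5984e-04 M

Q₀ = 32.3 vs Keq = 2.0920e-06 ⇒ Q>K, reverse
Step 1:
                   D          A          E          X
  Initial     0.5341      1.856    0.07676      0.464
  Change       0.453      0.302      0.302     -0.453
  Equil       0.9871      2.158     0.3787    0.01104
  solve Keq expr → x = -0.151; check Q = 2.0920e-06
Then add 0.3364 M of D.
Step 2:
                   D          A          E          X
  Initial      1.323      2.158     0.3787    0.01104
  Change   -0.003646  -0.002431  -0.002431   0.003646
  Equil         1.32      2.156     0.3763    0.01468
  solve Keq expr → x = 0.001215; check Q = 2.0920e-06
Then add 0.1561 M of D.
Step 3:
                   D          A          E          X
  Initial      1.476      2.156     0.3763    0.01468
  Change    -0.00168   -0.00112   -0.00112    0.00168
  Equil        1.474      2.154     0.3752    0.01636
  solve Keq expr → x = 5.5984e-04; check Q = 2.0920e-06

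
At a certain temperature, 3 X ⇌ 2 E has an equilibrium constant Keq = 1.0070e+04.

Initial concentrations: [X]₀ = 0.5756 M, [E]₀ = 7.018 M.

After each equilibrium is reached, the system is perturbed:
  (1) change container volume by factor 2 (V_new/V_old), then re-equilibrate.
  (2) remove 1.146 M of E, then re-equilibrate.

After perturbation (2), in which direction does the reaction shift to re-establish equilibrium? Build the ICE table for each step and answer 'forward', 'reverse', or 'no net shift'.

Direction: forward

Q₀ = 258.3 vs Keq = 1.0070e+04 ⇒ Q<K, forward
Step 1:
                    X           E
  I            0.5756       7.018
  C           -0.4016      0.2677
  E             0.174       7.286
  solve Keq expr → x = 0.1339; check Q = 1.0070e+04
Then change container volume by factor 2 (V_new/V_old).
Step 2:
                    X           E
  I           0.08702       3.643
  C           0.02232    -0.01488
  E            0.1093       3.628
  solve Keq expr → x = -0.00744; check Q = 1.0070e+04
Then remove 1.146 M of E.
Step 3:
                    X           E
  I            0.1093       2.482
  C          -0.02408     0.01605
  E           0.08526       2.498
  solve Keq expr → x = 0.008027; check Q = 1.0070e+04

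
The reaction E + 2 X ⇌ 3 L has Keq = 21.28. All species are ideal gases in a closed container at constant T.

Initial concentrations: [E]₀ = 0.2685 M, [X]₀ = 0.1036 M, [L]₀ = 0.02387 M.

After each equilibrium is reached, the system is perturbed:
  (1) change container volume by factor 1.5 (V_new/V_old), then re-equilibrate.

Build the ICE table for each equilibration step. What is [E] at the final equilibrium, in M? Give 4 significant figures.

Q₀ = 0.004719 vs Keq = 21.28 ⇒ Q<K, forward
Step 1:
                  E         X         L
  Initial    0.2685    0.1036   0.02387
  Change   -0.03959  -0.07919    0.1188
  Equil      0.2289   0.02441    0.1427
  solve Keq expr → x = 0.03959; check Q = 21.28
Then change container volume by factor 1.5 (V_new/V_old).
Step 2:
                  E         X         L
  Initial    0.1526   0.01627    0.0951
  Change          0         0         0
  Equil      0.1526   0.01627    0.0951
  solve Keq expr → x = 0; check Q = 21.28

[E]_eq = 0.1526 M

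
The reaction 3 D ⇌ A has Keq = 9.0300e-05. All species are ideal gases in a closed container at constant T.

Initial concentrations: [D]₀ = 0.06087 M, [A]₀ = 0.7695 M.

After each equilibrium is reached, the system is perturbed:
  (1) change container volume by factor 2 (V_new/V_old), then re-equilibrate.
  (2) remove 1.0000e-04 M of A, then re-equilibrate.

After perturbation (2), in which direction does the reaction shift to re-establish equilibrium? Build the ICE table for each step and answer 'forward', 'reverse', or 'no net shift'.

Q₀ = 3412 vs Keq = 9.0300e-05 ⇒ Q>K, reverse
Step 1:
                   D          A
  I          0.06087     0.7695
  C            2.305    -0.7683
  E            2.366   0.001196
  solve Keq expr → x = -0.7683; check Q = 9.0300e-05
Then change container volume by factor 2 (V_new/V_old).
Step 2:
                   D          A
  I            1.183 5.9784e-04
  C         0.001344 -4.4787e-04
  E            1.184 1.4997e-04
  solve Keq expr → x = -4.4787e-04; check Q = 9.0300e-05
Then remove 1.0000e-04 M of A.
Step 3:
                   D          A
  I            1.184 4.9969e-05
  C       -2.9966e-04 9.9886e-05
  E            1.184 1.4986e-04
  solve Keq expr → x = 9.9886e-05; check Q = 9.0300e-05

Direction: forward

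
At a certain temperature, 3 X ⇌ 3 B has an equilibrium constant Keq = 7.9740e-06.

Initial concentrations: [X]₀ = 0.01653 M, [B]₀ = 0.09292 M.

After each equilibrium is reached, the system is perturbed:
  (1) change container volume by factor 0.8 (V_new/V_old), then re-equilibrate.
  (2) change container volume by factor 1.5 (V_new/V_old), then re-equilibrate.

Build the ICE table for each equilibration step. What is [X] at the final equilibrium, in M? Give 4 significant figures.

[X]_eq = 0.08942 M

Q₀ = 177.6 vs Keq = 7.9740e-06 ⇒ Q>K, reverse
Step 1:
                    X           B
  Initial     0.01653     0.09292
  Change      0.09078    -0.09078
  Equil        0.1073    0.002144
  solve Keq expr → x = -0.03026; check Q = 7.9740e-06
Then change container volume by factor 0.8 (V_new/V_old).
Step 2:
                    X           B
  Initial      0.1341     0.00268
  Change            0           0
  Equil        0.1341     0.00268
  solve Keq expr → x = 0; check Q = 7.9740e-06
Then change container volume by factor 1.5 (V_new/V_old).
Step 3:
                    X           B
  Initial     0.08942    0.001786
  Change            0           0
  Equil       0.08942    0.001786
  solve Keq expr → x = 0; check Q = 7.9740e-06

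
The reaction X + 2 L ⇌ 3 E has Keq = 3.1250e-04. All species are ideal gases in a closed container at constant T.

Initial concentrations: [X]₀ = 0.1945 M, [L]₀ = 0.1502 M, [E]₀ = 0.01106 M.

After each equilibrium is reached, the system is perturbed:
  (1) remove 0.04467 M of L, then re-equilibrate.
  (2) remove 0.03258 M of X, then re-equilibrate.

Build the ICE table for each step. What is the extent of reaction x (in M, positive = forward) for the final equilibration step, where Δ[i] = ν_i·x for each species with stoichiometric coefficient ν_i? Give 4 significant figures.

Q₀ = 3.0832e-04 vs Keq = 3.1250e-04 ⇒ Q<K, forward
Step 1:
                  X         L         E
  init       0.1945    0.1502   0.01106
  Δ       -1.5948e-05 -3.1897e-05 4.7845e-05
  eq         0.1945    0.1502   0.01111
  solve Keq expr → x = 1.5948e-05; check Q = 3.1250e-04
Then remove 0.04467 M of L.
Step 2:
                  X         L         E
  init       0.1945    0.1055   0.01111
  Δ       7.4527e-04  0.001491 -0.002236
  eq         0.1952     0.107  0.008872
  solve Keq expr → x = -7.4527e-04; check Q = 3.1250e-04
Then remove 0.03258 M of X.
Step 3:
                  X         L         E
  init       0.1626     0.107  0.008872
  Δ       1.6784e-04 3.3568e-04 -5.0352e-04
  eq         0.1628    0.1073  0.008369
  solve Keq expr → x = -1.6784e-04; check Q = 3.1250e-04

x = -1.6784e-04 M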